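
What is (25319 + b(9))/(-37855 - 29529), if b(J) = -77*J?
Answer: -12313/33692 ≈ -0.36546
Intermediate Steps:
(25319 + b(9))/(-37855 - 29529) = (25319 - 77*9)/(-37855 - 29529) = (25319 - 693)/(-67384) = 24626*(-1/67384) = -12313/33692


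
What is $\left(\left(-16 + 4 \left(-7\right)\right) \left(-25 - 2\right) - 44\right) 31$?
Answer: $35464$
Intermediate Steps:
$\left(\left(-16 + 4 \left(-7\right)\right) \left(-25 - 2\right) - 44\right) 31 = \left(\left(-16 - 28\right) \left(-27\right) - 44\right) 31 = \left(\left(-44\right) \left(-27\right) - 44\right) 31 = \left(1188 - 44\right) 31 = 1144 \cdot 31 = 35464$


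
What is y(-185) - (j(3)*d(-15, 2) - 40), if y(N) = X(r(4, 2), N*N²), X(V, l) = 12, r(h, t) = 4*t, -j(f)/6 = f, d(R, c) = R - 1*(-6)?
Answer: -110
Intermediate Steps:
d(R, c) = 6 + R (d(R, c) = R + 6 = 6 + R)
j(f) = -6*f
y(N) = 12
y(-185) - (j(3)*d(-15, 2) - 40) = 12 - ((-6*3)*(6 - 15) - 40) = 12 - (-18*(-9) - 40) = 12 - (162 - 40) = 12 - 1*122 = 12 - 122 = -110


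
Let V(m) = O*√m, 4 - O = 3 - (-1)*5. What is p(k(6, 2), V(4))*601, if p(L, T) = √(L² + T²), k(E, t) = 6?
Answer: 6010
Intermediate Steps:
O = -4 (O = 4 - (3 - (-1)*5) = 4 - (3 - 1*(-5)) = 4 - (3 + 5) = 4 - 1*8 = 4 - 8 = -4)
V(m) = -4*√m
p(k(6, 2), V(4))*601 = √(6² + (-4*√4)²)*601 = √(36 + (-4*2)²)*601 = √(36 + (-8)²)*601 = √(36 + 64)*601 = √100*601 = 10*601 = 6010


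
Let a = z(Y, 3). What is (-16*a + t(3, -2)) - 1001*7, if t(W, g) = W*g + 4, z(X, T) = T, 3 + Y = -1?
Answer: -7057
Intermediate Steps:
Y = -4 (Y = -3 - 1 = -4)
t(W, g) = 4 + W*g
a = 3
(-16*a + t(3, -2)) - 1001*7 = (-16*3 + (4 + 3*(-2))) - 1001*7 = (-48 + (4 - 6)) - 7007 = (-48 - 2) - 7007 = -50 - 7007 = -7057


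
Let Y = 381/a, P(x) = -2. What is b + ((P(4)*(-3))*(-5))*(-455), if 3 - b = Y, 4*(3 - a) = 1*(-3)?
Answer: 67757/5 ≈ 13551.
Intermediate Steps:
a = 15/4 (a = 3 - (-3)/4 = 3 - 1/4*(-3) = 3 + 3/4 = 15/4 ≈ 3.7500)
Y = 508/5 (Y = 381/(15/4) = 381*(4/15) = 508/5 ≈ 101.60)
b = -493/5 (b = 3 - 1*508/5 = 3 - 508/5 = -493/5 ≈ -98.600)
b + ((P(4)*(-3))*(-5))*(-455) = -493/5 + (-2*(-3)*(-5))*(-455) = -493/5 + (6*(-5))*(-455) = -493/5 - 30*(-455) = -493/5 + 13650 = 67757/5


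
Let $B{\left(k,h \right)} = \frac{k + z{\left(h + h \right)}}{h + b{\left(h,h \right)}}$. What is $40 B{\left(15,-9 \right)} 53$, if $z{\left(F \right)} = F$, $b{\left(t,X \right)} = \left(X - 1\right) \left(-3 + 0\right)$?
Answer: $- \frac{2120}{7} \approx -302.86$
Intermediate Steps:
$b{\left(t,X \right)} = 3 - 3 X$ ($b{\left(t,X \right)} = \left(-1 + X\right) \left(-3\right) = 3 - 3 X$)
$B{\left(k,h \right)} = \frac{k + 2 h}{3 - 2 h}$ ($B{\left(k,h \right)} = \frac{k + \left(h + h\right)}{h - \left(-3 + 3 h\right)} = \frac{k + 2 h}{3 - 2 h}$)
$40 B{\left(15,-9 \right)} 53 = 40 \frac{\left(-1\right) 15 - -18}{-3 + 2 \left(-9\right)} 53 = 40 \frac{-15 + 18}{-3 - 18} \cdot 53 = 40 \frac{1}{-21} \cdot 3 \cdot 53 = 40 \left(\left(- \frac{1}{21}\right) 3\right) 53 = 40 \left(- \frac{1}{7}\right) 53 = \left(- \frac{40}{7}\right) 53 = - \frac{2120}{7}$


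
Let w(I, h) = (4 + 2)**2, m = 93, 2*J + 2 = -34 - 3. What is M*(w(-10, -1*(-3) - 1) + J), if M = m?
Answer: 3069/2 ≈ 1534.5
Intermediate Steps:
J = -39/2 (J = -1 + (-34 - 3)/2 = -1 + (1/2)*(-37) = -1 - 37/2 = -39/2 ≈ -19.500)
w(I, h) = 36 (w(I, h) = 6**2 = 36)
M = 93
M*(w(-10, -1*(-3) - 1) + J) = 93*(36 - 39/2) = 93*(33/2) = 3069/2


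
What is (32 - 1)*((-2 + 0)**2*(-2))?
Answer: -248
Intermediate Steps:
(32 - 1)*((-2 + 0)**2*(-2)) = 31*((-2)**2*(-2)) = 31*(4*(-2)) = 31*(-8) = -248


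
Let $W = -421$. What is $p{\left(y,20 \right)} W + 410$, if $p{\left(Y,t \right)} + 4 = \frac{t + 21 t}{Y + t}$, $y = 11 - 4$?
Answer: $- \frac{128702}{27} \approx -4766.7$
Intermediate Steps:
$y = 7$
$p{\left(Y,t \right)} = -4 + \frac{22 t}{Y + t}$ ($p{\left(Y,t \right)} = -4 + \frac{t + 21 t}{Y + t} = -4 + \frac{22 t}{Y + t}$)
$p{\left(y,20 \right)} W + 410 = \frac{2 \left(\left(-2\right) 7 + 9 \cdot 20\right)}{7 + 20} \left(-421\right) + 410 = \frac{2 \left(-14 + 180\right)}{27} \left(-421\right) + 410 = 2 \cdot \frac{1}{27} \cdot 166 \left(-421\right) + 410 = \frac{332}{27} \left(-421\right) + 410 = - \frac{139772}{27} + 410 = - \frac{128702}{27}$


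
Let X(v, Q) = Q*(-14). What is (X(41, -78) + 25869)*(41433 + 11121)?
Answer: 1416908394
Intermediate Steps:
X(v, Q) = -14*Q
(X(41, -78) + 25869)*(41433 + 11121) = (-14*(-78) + 25869)*(41433 + 11121) = (1092 + 25869)*52554 = 26961*52554 = 1416908394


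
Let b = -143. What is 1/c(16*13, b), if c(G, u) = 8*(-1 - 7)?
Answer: -1/64 ≈ -0.015625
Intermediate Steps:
c(G, u) = -64 (c(G, u) = 8*(-8) = -64)
1/c(16*13, b) = 1/(-64) = -1/64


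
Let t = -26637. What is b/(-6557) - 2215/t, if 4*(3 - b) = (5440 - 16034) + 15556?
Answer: 94974085/349317618 ≈ 0.27188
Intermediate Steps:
b = -2475/2 (b = 3 - ((5440 - 16034) + 15556)/4 = 3 - (-10594 + 15556)/4 = 3 - ¼*4962 = 3 - 2481/2 = -2475/2 ≈ -1237.5)
b/(-6557) - 2215/t = -2475/2/(-6557) - 2215/(-26637) = -2475/2*(-1/6557) - 2215*(-1/26637) = 2475/13114 + 2215/26637 = 94974085/349317618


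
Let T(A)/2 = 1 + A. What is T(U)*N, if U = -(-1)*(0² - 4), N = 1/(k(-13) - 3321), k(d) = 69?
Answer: 1/542 ≈ 0.0018450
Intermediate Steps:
N = -1/3252 (N = 1/(69 - 3321) = 1/(-3252) = -1/3252 ≈ -0.00030750)
U = -4 (U = -(-1)*(0 - 4) = -(-1)*(-4) = -1*4 = -4)
T(A) = 2 + 2*A (T(A) = 2*(1 + A) = 2 + 2*A)
T(U)*N = (2 + 2*(-4))*(-1/3252) = (2 - 8)*(-1/3252) = -6*(-1/3252) = 1/542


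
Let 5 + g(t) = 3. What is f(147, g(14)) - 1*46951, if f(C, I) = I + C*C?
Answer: -25344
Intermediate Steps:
g(t) = -2 (g(t) = -5 + 3 = -2)
f(C, I) = I + C²
f(147, g(14)) - 1*46951 = (-2 + 147²) - 1*46951 = (-2 + 21609) - 46951 = 21607 - 46951 = -25344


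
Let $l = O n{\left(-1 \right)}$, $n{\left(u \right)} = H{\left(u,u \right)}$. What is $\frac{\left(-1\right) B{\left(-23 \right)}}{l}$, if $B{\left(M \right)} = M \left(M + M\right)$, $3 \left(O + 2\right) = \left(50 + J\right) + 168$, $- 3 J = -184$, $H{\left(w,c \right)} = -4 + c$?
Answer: $\frac{4761}{2050} \approx 2.3224$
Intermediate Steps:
$J = \frac{184}{3}$ ($J = \left(- \frac{1}{3}\right) \left(-184\right) = \frac{184}{3} \approx 61.333$)
$n{\left(u \right)} = -4 + u$
$O = \frac{820}{9}$ ($O = -2 + \frac{\left(50 + \frac{184}{3}\right) + 168}{3} = -2 + \frac{\frac{334}{3} + 168}{3} = -2 + \frac{1}{3} \cdot \frac{838}{3} = -2 + \frac{838}{9} = \frac{820}{9} \approx 91.111$)
$B{\left(M \right)} = 2 M^{2}$ ($B{\left(M \right)} = M 2 M = 2 M^{2}$)
$l = - \frac{4100}{9}$ ($l = \frac{820 \left(-4 - 1\right)}{9} = \frac{820}{9} \left(-5\right) = - \frac{4100}{9} \approx -455.56$)
$\frac{\left(-1\right) B{\left(-23 \right)}}{l} = \frac{\left(-1\right) 2 \left(-23\right)^{2}}{- \frac{4100}{9}} = - 2 \cdot 529 \left(- \frac{9}{4100}\right) = \left(-1\right) 1058 \left(- \frac{9}{4100}\right) = \left(-1058\right) \left(- \frac{9}{4100}\right) = \frac{4761}{2050}$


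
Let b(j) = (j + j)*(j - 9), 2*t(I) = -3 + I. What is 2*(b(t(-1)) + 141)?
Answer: 370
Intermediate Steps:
t(I) = -3/2 + I/2 (t(I) = (-3 + I)/2 = -3/2 + I/2)
b(j) = 2*j*(-9 + j) (b(j) = (2*j)*(-9 + j) = 2*j*(-9 + j))
2*(b(t(-1)) + 141) = 2*(2*(-3/2 + (1/2)*(-1))*(-9 + (-3/2 + (1/2)*(-1))) + 141) = 2*(2*(-3/2 - 1/2)*(-9 + (-3/2 - 1/2)) + 141) = 2*(2*(-2)*(-9 - 2) + 141) = 2*(2*(-2)*(-11) + 141) = 2*(44 + 141) = 2*185 = 370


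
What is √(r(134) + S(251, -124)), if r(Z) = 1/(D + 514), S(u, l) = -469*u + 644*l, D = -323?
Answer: 2*I*√1801933346/191 ≈ 444.49*I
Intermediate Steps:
r(Z) = 1/191 (r(Z) = 1/(-323 + 514) = 1/191)
√(r(134) + S(251, -124)) = √(1/191 + (-469*251 + 644*(-124))) = √(1/191 + (-117719 - 79856)) = √(1/191 - 197575) = √(-37736824/191) = 2*I*√1801933346/191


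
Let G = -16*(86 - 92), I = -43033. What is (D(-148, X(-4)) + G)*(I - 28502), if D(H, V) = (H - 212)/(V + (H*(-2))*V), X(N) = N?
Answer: -75779410/11 ≈ -6.8890e+6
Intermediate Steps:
G = 96 (G = -16*(-6) = 96)
D(H, V) = (-212 + H)/(V - 2*H*V) (D(H, V) = (-212 + H)/(V + (-2*H)*V) = (-212 + H)/(V - 2*H*V))
(D(-148, X(-4)) + G)*(I - 28502) = ((212 - 1*(-148))/((-4)*(-1 + 2*(-148))) + 96)*(-43033 - 28502) = (-(212 + 148)/(4*(-1 - 296)) + 96)*(-71535) = (-¼*360/(-297) + 96)*(-71535) = (-¼*(-1/297)*360 + 96)*(-71535) = (10/33 + 96)*(-71535) = (3178/33)*(-71535) = -75779410/11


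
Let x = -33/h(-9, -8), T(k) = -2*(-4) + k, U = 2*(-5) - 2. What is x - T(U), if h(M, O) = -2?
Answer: 41/2 ≈ 20.500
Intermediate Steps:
U = -12 (U = -10 - 2 = -12)
T(k) = 8 + k
x = 33/2 (x = -33/(-2) = -33*(-½) = 33/2 ≈ 16.500)
x - T(U) = 33/2 - (8 - 12) = 33/2 - 1*(-4) = 33/2 + 4 = 41/2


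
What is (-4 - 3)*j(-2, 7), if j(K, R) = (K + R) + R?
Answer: -84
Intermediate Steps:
j(K, R) = K + 2*R
(-4 - 3)*j(-2, 7) = (-4 - 3)*(-2 + 2*7) = -7*(-2 + 14) = -7*12 = -84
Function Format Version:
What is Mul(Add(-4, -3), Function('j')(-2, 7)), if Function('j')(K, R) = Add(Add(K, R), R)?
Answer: -84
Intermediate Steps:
Function('j')(K, R) = Add(K, Mul(2, R))
Mul(Add(-4, -3), Function('j')(-2, 7)) = Mul(Add(-4, -3), Add(-2, Mul(2, 7))) = Mul(-7, Add(-2, 14)) = Mul(-7, 12) = -84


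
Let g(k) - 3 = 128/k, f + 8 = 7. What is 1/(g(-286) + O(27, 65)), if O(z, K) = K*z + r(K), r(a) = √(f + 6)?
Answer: 7188038/12633333331 - 20449*√5/63166666655 ≈ 0.00056825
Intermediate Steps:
f = -1 (f = -8 + 7 = -1)
r(a) = √5 (r(a) = √(-1 + 6) = √5)
g(k) = 3 + 128/k
O(z, K) = √5 + K*z (O(z, K) = K*z + √5 = √5 + K*z)
1/(g(-286) + O(27, 65)) = 1/((3 + 128/(-286)) + (√5 + 65*27)) = 1/((3 + 128*(-1/286)) + (√5 + 1755)) = 1/((3 - 64/143) + (1755 + √5)) = 1/(365/143 + (1755 + √5)) = 1/(251330/143 + √5)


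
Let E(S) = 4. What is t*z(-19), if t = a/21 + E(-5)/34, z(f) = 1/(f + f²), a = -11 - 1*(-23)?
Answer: 41/20349 ≈ 0.0020148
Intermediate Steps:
a = 12 (a = -11 + 23 = 12)
t = 82/119 (t = 12/21 + 4/34 = 12*(1/21) + 4*(1/34) = 4/7 + 2/17 = 82/119 ≈ 0.68908)
t*z(-19) = 82*(1/((-19)*(1 - 19)))/119 = 82*(-1/19/(-18))/119 = 82*(-1/19*(-1/18))/119 = (82/119)*(1/342) = 41/20349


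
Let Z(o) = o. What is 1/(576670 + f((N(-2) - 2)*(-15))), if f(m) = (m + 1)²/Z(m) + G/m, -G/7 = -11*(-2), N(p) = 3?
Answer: 5/2883336 ≈ 1.7341e-6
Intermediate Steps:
G = -154 (G = -(-77)*(-2) = -7*22 = -154)
f(m) = -154/m + (1 + m)²/m (f(m) = (m + 1)²/m - 154/m = (1 + m)²/m - 154/m = -154/m + (1 + m)²/m)
1/(576670 + f((N(-2) - 2)*(-15))) = 1/(576670 + (-154 + (1 + (3 - 2)*(-15))²)/(((3 - 2)*(-15)))) = 1/(576670 + (-154 + (1 + 1*(-15))²)/((1*(-15)))) = 1/(576670 + (-154 + (1 - 15)²)/(-15)) = 1/(576670 - (-154 + (-14)²)/15) = 1/(576670 - (-154 + 196)/15) = 1/(576670 - 1/15*42) = 1/(576670 - 14/5) = 1/(2883336/5) = 5/2883336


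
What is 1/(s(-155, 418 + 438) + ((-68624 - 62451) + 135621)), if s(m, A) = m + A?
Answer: 1/5247 ≈ 0.00019059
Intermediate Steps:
s(m, A) = A + m
1/(s(-155, 418 + 438) + ((-68624 - 62451) + 135621)) = 1/(((418 + 438) - 155) + ((-68624 - 62451) + 135621)) = 1/((856 - 155) + (-131075 + 135621)) = 1/(701 + 4546) = 1/5247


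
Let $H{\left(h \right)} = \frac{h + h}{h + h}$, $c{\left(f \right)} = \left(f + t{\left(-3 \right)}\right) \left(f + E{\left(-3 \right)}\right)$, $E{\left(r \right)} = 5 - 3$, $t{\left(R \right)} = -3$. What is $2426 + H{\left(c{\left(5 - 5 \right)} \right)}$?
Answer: $2427$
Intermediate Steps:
$E{\left(r \right)} = 2$ ($E{\left(r \right)} = 5 - 3 = 2$)
$c{\left(f \right)} = \left(-3 + f\right) \left(2 + f\right)$ ($c{\left(f \right)} = \left(f - 3\right) \left(f + 2\right) = \left(-3 + f\right) \left(2 + f\right)$)
$H{\left(h \right)} = 1$ ($H{\left(h \right)} = \frac{2 h}{2 h} = 2 h \frac{1}{2 h} = 1$)
$2426 + H{\left(c{\left(5 - 5 \right)} \right)} = 2426 + 1 = 2427$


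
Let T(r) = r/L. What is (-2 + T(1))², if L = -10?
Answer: 441/100 ≈ 4.4100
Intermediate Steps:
T(r) = -r/10 (T(r) = r/(-10) = r*(-⅒) = -r/10)
(-2 + T(1))² = (-2 - ⅒*1)² = (-2 - ⅒)² = (-21/10)² = 441/100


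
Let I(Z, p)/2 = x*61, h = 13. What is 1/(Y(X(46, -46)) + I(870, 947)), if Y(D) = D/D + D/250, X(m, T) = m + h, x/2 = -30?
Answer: -250/1829691 ≈ -0.00013664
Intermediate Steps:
x = -60 (x = 2*(-30) = -60)
X(m, T) = 13 + m (X(m, T) = m + 13 = 13 + m)
I(Z, p) = -7320 (I(Z, p) = 2*(-60*61) = 2*(-3660) = -7320)
Y(D) = 1 + D/250 (Y(D) = 1 + D*(1/250) = 1 + D/250)
1/(Y(X(46, -46)) + I(870, 947)) = 1/((1 + (13 + 46)/250) - 7320) = 1/((1 + (1/250)*59) - 7320) = 1/((1 + 59/250) - 7320) = 1/(309/250 - 7320) = 1/(-1829691/250) = -250/1829691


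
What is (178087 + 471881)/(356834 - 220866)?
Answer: 40623/8498 ≈ 4.7803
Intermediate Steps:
(178087 + 471881)/(356834 - 220866) = 649968/135968 = 649968*(1/135968) = 40623/8498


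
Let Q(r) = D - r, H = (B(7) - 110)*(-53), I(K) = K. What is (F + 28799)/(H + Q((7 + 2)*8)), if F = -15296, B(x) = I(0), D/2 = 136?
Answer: 4501/2010 ≈ 2.2393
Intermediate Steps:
D = 272 (D = 2*136 = 272)
B(x) = 0
H = 5830 (H = (0 - 110)*(-53) = -110*(-53) = 5830)
Q(r) = 272 - r
(F + 28799)/(H + Q((7 + 2)*8)) = (-15296 + 28799)/(5830 + (272 - (7 + 2)*8)) = 13503/(5830 + (272 - 9*8)) = 13503/(5830 + (272 - 1*72)) = 13503/(5830 + (272 - 72)) = 13503/(5830 + 200) = 13503/6030 = 13503*(1/6030) = 4501/2010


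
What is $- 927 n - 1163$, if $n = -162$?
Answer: $149011$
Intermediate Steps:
$- 927 n - 1163 = \left(-927\right) \left(-162\right) - 1163 = 150174 - 1163 = 149011$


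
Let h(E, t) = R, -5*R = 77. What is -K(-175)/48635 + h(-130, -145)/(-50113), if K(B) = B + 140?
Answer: 357562/348177965 ≈ 0.0010270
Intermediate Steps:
R = -77/5 (R = -⅕*77 = -77/5 ≈ -15.400)
K(B) = 140 + B
h(E, t) = -77/5
-K(-175)/48635 + h(-130, -145)/(-50113) = -(140 - 175)/48635 - 77/5/(-50113) = -1*(-35)*(1/48635) - 77/5*(-1/50113) = 35*(1/48635) + 11/35795 = 7/9727 + 11/35795 = 357562/348177965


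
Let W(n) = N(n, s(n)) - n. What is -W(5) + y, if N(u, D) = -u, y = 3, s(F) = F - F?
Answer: 13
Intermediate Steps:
s(F) = 0
W(n) = -2*n (W(n) = -n - n = -2*n)
-W(5) + y = -(-2)*5 + 3 = -1*(-10) + 3 = 10 + 3 = 13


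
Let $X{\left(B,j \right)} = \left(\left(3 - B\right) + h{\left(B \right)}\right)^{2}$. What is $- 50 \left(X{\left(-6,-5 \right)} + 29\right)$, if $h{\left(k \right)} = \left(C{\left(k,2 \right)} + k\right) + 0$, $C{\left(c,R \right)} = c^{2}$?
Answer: $-77500$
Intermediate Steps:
$h{\left(k \right)} = k + k^{2}$ ($h{\left(k \right)} = \left(k^{2} + k\right) + 0 = \left(k + k^{2}\right) + 0 = k + k^{2}$)
$X{\left(B,j \right)} = \left(3 - B + B \left(1 + B\right)\right)^{2}$ ($X{\left(B,j \right)} = \left(\left(3 - B\right) + B \left(1 + B\right)\right)^{2} = \left(3 - B + B \left(1 + B\right)\right)^{2}$)
$- 50 \left(X{\left(-6,-5 \right)} + 29\right) = - 50 \left(\left(3 + \left(-6\right)^{2}\right)^{2} + 29\right) = - 50 \left(\left(3 + 36\right)^{2} + 29\right) = - 50 \left(39^{2} + 29\right) = - 50 \left(1521 + 29\right) = \left(-50\right) 1550 = -77500$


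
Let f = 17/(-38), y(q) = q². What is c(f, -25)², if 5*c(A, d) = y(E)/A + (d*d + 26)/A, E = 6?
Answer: 681523236/7225 ≈ 94329.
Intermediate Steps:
f = -17/38 (f = 17*(-1/38) = -17/38 ≈ -0.44737)
c(A, d) = 36/(5*A) + (26 + d²)/(5*A) (c(A, d) = (6²/A + (d*d + 26)/A)/5 = (36/A + (d² + 26)/A)/5 = (36/A + (26 + d²)/A)/5 = 36/(5*A) + (26 + d²)/(5*A))
c(f, -25)² = ((62 + (-25)²)/(5*(-17/38)))² = ((⅕)*(-38/17)*(62 + 625))² = ((⅕)*(-38/17)*687)² = (-26106/85)² = 681523236/7225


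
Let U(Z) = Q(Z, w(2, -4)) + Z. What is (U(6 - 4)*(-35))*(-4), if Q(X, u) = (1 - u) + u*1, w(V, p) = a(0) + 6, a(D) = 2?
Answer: 420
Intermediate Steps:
w(V, p) = 8 (w(V, p) = 2 + 6 = 8)
Q(X, u) = 1 (Q(X, u) = (1 - u) + u = 1)
U(Z) = 1 + Z
(U(6 - 4)*(-35))*(-4) = ((1 + (6 - 4))*(-35))*(-4) = ((1 + 2)*(-35))*(-4) = (3*(-35))*(-4) = -105*(-4) = 420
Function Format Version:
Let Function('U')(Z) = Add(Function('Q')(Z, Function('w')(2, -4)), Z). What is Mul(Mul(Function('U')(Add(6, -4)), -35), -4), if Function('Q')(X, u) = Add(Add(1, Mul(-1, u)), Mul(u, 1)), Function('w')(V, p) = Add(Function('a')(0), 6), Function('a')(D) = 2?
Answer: 420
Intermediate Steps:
Function('w')(V, p) = 8 (Function('w')(V, p) = Add(2, 6) = 8)
Function('Q')(X, u) = 1 (Function('Q')(X, u) = Add(Add(1, Mul(-1, u)), u) = 1)
Function('U')(Z) = Add(1, Z)
Mul(Mul(Function('U')(Add(6, -4)), -35), -4) = Mul(Mul(Add(1, Add(6, -4)), -35), -4) = Mul(Mul(Add(1, 2), -35), -4) = Mul(Mul(3, -35), -4) = Mul(-105, -4) = 420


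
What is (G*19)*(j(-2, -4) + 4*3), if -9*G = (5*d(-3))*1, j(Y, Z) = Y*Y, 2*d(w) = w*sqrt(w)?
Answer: 760*I*sqrt(3)/3 ≈ 438.79*I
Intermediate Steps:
d(w) = w**(3/2)/2 (d(w) = (w*sqrt(w))/2 = w**(3/2)/2)
j(Y, Z) = Y**2
G = 5*I*sqrt(3)/6 (G = -5*((-3)**(3/2)/2)/9 = -5*((-3*I*sqrt(3))/2)/9 = -5*(-3*I*sqrt(3)/2)/9 = -(-15*I*sqrt(3)/2)/9 = -(-5)*I*sqrt(3)/6 = 5*I*sqrt(3)/6 ≈ 1.4434*I)
(G*19)*(j(-2, -4) + 4*3) = ((5*I*sqrt(3)/6)*19)*((-2)**2 + 4*3) = (95*I*sqrt(3)/6)*(4 + 12) = (95*I*sqrt(3)/6)*16 = 760*I*sqrt(3)/3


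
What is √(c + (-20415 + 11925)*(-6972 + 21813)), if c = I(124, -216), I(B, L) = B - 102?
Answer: 2*I*√31500017 ≈ 11225.0*I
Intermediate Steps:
I(B, L) = -102 + B
c = 22 (c = -102 + 124 = 22)
√(c + (-20415 + 11925)*(-6972 + 21813)) = √(22 + (-20415 + 11925)*(-6972 + 21813)) = √(22 - 8490*14841) = √(22 - 126000090) = √(-126000068) = 2*I*√31500017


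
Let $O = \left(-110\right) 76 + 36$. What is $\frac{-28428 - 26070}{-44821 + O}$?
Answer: $\frac{18166}{17715} \approx 1.0255$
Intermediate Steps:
$O = -8324$ ($O = -8360 + 36 = -8324$)
$\frac{-28428 - 26070}{-44821 + O} = \frac{-28428 - 26070}{-44821 - 8324} = - \frac{54498}{-53145} = \left(-54498\right) \left(- \frac{1}{53145}\right) = \frac{18166}{17715}$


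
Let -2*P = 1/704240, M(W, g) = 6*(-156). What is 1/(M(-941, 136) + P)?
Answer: -1408480/1318337281 ≈ -0.0010684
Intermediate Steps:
M(W, g) = -936
P = -1/1408480 (P = -½/704240 = -½*1/704240 = -1/1408480 ≈ -7.0999e-7)
1/(M(-941, 136) + P) = 1/(-936 - 1/1408480) = 1/(-1318337281/1408480) = -1408480/1318337281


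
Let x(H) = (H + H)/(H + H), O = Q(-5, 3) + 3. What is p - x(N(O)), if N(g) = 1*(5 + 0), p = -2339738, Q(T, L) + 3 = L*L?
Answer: -2339739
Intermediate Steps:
Q(T, L) = -3 + L**2 (Q(T, L) = -3 + L*L = -3 + L**2)
O = 9 (O = (-3 + 3**2) + 3 = (-3 + 9) + 3 = 6 + 3 = 9)
N(g) = 5 (N(g) = 1*5 = 5)
x(H) = 1 (x(H) = (2*H)/((2*H)) = (2*H)*(1/(2*H)) = 1)
p - x(N(O)) = -2339738 - 1*1 = -2339738 - 1 = -2339739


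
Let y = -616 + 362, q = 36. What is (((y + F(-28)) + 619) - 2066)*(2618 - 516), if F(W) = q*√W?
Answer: -3575502 + 151344*I*√7 ≈ -3.5755e+6 + 4.0042e+5*I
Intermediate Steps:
y = -254
F(W) = 36*√W
(((y + F(-28)) + 619) - 2066)*(2618 - 516) = (((-254 + 36*√(-28)) + 619) - 2066)*(2618 - 516) = (((-254 + 36*(2*I*√7)) + 619) - 2066)*2102 = (((-254 + 72*I*√7) + 619) - 2066)*2102 = ((365 + 72*I*√7) - 2066)*2102 = (-1701 + 72*I*√7)*2102 = -3575502 + 151344*I*√7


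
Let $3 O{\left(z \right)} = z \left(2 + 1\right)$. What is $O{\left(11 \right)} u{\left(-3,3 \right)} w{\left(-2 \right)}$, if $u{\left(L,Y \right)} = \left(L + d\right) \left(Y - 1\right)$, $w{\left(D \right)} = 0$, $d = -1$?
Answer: $0$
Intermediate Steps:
$u{\left(L,Y \right)} = \left(-1 + L\right) \left(-1 + Y\right)$ ($u{\left(L,Y \right)} = \left(L - 1\right) \left(Y - 1\right) = \left(-1 + L\right) \left(-1 + Y\right)$)
$O{\left(z \right)} = z$ ($O{\left(z \right)} = \frac{z \left(2 + 1\right)}{3} = \frac{z 3}{3} = \frac{3 z}{3} = z$)
$O{\left(11 \right)} u{\left(-3,3 \right)} w{\left(-2 \right)} = 11 \left(1 - -3 - 3 - 9\right) 0 = 11 \left(1 + 3 - 3 - 9\right) 0 = 11 \left(\left(-8\right) 0\right) = 11 \cdot 0 = 0$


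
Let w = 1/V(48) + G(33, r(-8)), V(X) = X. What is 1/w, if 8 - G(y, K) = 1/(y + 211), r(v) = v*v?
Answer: 2928/23473 ≈ 0.12474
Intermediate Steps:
r(v) = v**2
G(y, K) = 8 - 1/(211 + y) (G(y, K) = 8 - 1/(y + 211) = 8 - 1/(211 + y))
w = 23473/2928 (w = 1/48 + (1687 + 8*33)/(211 + 33) = 1/48 + (1687 + 264)/244 = 1/48 + (1/244)*1951 = 1/48 + 1951/244 = 23473/2928 ≈ 8.0167)
1/w = 1/(23473/2928) = 2928/23473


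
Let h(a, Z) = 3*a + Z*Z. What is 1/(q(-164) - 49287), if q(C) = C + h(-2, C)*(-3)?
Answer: -1/130121 ≈ -7.6852e-6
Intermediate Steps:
h(a, Z) = Z² + 3*a (h(a, Z) = 3*a + Z² = Z² + 3*a)
q(C) = 18 + C - 3*C² (q(C) = C + (C² + 3*(-2))*(-3) = C + (C² - 6)*(-3) = C + (-6 + C²)*(-3) = C + (18 - 3*C²) = 18 + C - 3*C²)
1/(q(-164) - 49287) = 1/((18 - 164 - 3*(-164)²) - 49287) = 1/((18 - 164 - 3*26896) - 49287) = 1/((18 - 164 - 80688) - 49287) = 1/(-80834 - 49287) = 1/(-130121) = -1/130121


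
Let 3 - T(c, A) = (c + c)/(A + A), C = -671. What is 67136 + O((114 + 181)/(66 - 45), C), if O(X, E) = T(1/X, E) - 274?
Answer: 13235592446/197945 ≈ 66865.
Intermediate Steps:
T(c, A) = 3 - c/A (T(c, A) = 3 - (c + c)/(A + A) = 3 - 2*c/(2*A) = 3 - 2*c*1/(2*A) = 3 - c/A)
O(X, E) = -271 - 1/(E*X) (O(X, E) = (3 - 1/(X*E)) - 274 = (3 - 1/(E*X)) - 274 = -271 - 1/(E*X))
67136 + O((114 + 181)/(66 - 45), C) = 67136 + (-271 - 1/(-671*(114 + 181)/(66 - 45))) = 67136 + (-271 - 1*(-1/671)/295/21) = 67136 + (-271 - 1*(-1/671)*21/295) = 67136 + (-271 + 21/197945) = 67136 - 53643074/197945 = 13235592446/197945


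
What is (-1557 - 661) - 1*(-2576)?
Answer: 358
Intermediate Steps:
(-1557 - 661) - 1*(-2576) = -2218 + 2576 = 358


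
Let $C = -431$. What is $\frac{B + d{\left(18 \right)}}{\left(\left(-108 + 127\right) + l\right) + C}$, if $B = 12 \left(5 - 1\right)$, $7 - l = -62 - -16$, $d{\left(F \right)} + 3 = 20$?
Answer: $- \frac{65}{359} \approx -0.18106$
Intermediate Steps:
$d{\left(F \right)} = 17$ ($d{\left(F \right)} = -3 + 20 = 17$)
$l = 53$ ($l = 7 - \left(-62 - -16\right) = 7 - \left(-62 + 16\right) = 7 - -46 = 7 + 46 = 53$)
$B = 48$ ($B = 12 \cdot 4 = 48$)
$\frac{B + d{\left(18 \right)}}{\left(\left(-108 + 127\right) + l\right) + C} = \frac{48 + 17}{\left(\left(-108 + 127\right) + 53\right) - 431} = \frac{65}{\left(19 + 53\right) - 431} = \frac{65}{72 - 431} = \frac{65}{-359} = 65 \left(- \frac{1}{359}\right) = - \frac{65}{359}$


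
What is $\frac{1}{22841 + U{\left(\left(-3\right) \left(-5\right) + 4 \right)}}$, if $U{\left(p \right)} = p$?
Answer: $\frac{1}{22860} \approx 4.3745 \cdot 10^{-5}$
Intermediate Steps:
$\frac{1}{22841 + U{\left(\left(-3\right) \left(-5\right) + 4 \right)}} = \frac{1}{22841 + \left(\left(-3\right) \left(-5\right) + 4\right)} = \frac{1}{22841 + \left(15 + 4\right)} = \frac{1}{22841 + 19} = \frac{1}{22860}$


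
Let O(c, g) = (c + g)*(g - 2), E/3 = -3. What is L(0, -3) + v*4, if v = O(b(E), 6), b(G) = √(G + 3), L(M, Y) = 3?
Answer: 99 + 16*I*√6 ≈ 99.0 + 39.192*I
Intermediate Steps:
E = -9 (E = 3*(-3) = -9)
b(G) = √(3 + G)
O(c, g) = (-2 + g)*(c + g) (O(c, g) = (c + g)*(-2 + g) = (-2 + g)*(c + g))
v = 24 + 4*I*√6 (v = 6² - 2*√(3 - 9) - 2*6 + √(3 - 9)*6 = 36 - 2*I*√6 - 12 + √(-6)*6 = 36 - 2*I*√6 - 12 + (I*√6)*6 = 36 - 2*I*√6 - 12 + 6*I*√6 = 24 + 4*I*√6 ≈ 24.0 + 9.798*I)
L(0, -3) + v*4 = 3 + (24 + 4*I*√6)*4 = 3 + (96 + 16*I*√6) = 99 + 16*I*√6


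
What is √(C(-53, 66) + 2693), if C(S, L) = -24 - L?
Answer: √2603 ≈ 51.020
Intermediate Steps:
√(C(-53, 66) + 2693) = √((-24 - 1*66) + 2693) = √((-24 - 66) + 2693) = √(-90 + 2693) = √2603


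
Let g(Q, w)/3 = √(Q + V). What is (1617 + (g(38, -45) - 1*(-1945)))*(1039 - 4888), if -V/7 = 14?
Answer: -13710138 - 23094*I*√15 ≈ -1.371e+7 - 89443.0*I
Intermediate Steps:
V = -98 (V = -7*14 = -98)
g(Q, w) = 3*√(-98 + Q) (g(Q, w) = 3*√(Q - 98) = 3*√(-98 + Q))
(1617 + (g(38, -45) - 1*(-1945)))*(1039 - 4888) = (1617 + (3*√(-98 + 38) - 1*(-1945)))*(1039 - 4888) = (1617 + (3*√(-60) + 1945))*(-3849) = (1617 + (3*(2*I*√15) + 1945))*(-3849) = (1617 + (6*I*√15 + 1945))*(-3849) = (1617 + (1945 + 6*I*√15))*(-3849) = (3562 + 6*I*√15)*(-3849) = -13710138 - 23094*I*√15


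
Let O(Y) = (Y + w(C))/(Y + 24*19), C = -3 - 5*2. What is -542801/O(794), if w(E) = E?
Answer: -678501250/781 ≈ -8.6876e+5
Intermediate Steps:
C = -13 (C = -3 - 10 = -13)
O(Y) = (-13 + Y)/(456 + Y) (O(Y) = (Y - 13)/(Y + 24*19) = (-13 + Y)/(Y + 456) = (-13 + Y)/(456 + Y))
-542801/O(794) = -542801*(456 + 794)/(-13 + 794) = -542801/(781/1250) = -542801/((1/1250)*781) = -542801/781/1250 = -542801*1250/781 = -678501250/781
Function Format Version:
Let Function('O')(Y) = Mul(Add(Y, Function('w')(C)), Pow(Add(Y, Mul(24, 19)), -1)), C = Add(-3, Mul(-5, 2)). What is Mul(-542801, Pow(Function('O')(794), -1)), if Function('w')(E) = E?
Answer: Rational(-678501250, 781) ≈ -8.6876e+5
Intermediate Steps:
C = -13 (C = Add(-3, -10) = -13)
Function('O')(Y) = Mul(Pow(Add(456, Y), -1), Add(-13, Y)) (Function('O')(Y) = Mul(Add(Y, -13), Pow(Add(Y, Mul(24, 19)), -1)) = Mul(Add(-13, Y), Pow(Add(Y, 456), -1)) = Mul(Add(-13, Y), Pow(Add(456, Y), -1)) = Mul(Pow(Add(456, Y), -1), Add(-13, Y)))
Mul(-542801, Pow(Function('O')(794), -1)) = Mul(-542801, Pow(Mul(Pow(Add(456, 794), -1), Add(-13, 794)), -1)) = Mul(-542801, Pow(Mul(Pow(1250, -1), 781), -1)) = Mul(-542801, Pow(Mul(Rational(1, 1250), 781), -1)) = Mul(-542801, Pow(Rational(781, 1250), -1)) = Mul(-542801, Rational(1250, 781)) = Rational(-678501250, 781)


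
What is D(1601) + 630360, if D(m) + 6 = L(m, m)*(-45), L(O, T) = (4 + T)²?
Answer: -115290771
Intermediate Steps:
D(m) = -6 - 45*(4 + m)² (D(m) = -6 + (4 + m)²*(-45) = -6 - 45*(4 + m)²)
D(1601) + 630360 = (-6 - 45*(4 + 1601)²) + 630360 = (-6 - 45*1605²) + 630360 = (-6 - 45*2576025) + 630360 = (-6 - 115921125) + 630360 = -115921131 + 630360 = -115290771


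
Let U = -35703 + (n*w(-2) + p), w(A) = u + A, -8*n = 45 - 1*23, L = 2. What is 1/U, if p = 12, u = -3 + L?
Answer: -4/142731 ≈ -2.8025e-5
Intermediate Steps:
n = -11/4 (n = -(45 - 1*23)/8 = -(45 - 23)/8 = -⅛*22 = -11/4 ≈ -2.7500)
u = -1 (u = -3 + 2 = -1)
w(A) = -1 + A
U = -142731/4 (U = -35703 + (-11*(-1 - 2)/4 + 12) = -35703 + (-11/4*(-3) + 12) = -35703 + (33/4 + 12) = -35703 + 81/4 = -142731/4 ≈ -35683.)
1/U = 1/(-142731/4) = -4/142731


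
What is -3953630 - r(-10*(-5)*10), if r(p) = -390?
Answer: -3953240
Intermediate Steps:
-3953630 - r(-10*(-5)*10) = -3953630 - 1*(-390) = -3953630 + 390 = -3953240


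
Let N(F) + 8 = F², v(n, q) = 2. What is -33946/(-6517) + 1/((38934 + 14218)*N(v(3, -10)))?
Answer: 7217184651/1385566336 ≈ 5.2088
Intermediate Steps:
N(F) = -8 + F²
-33946/(-6517) + 1/((38934 + 14218)*N(v(3, -10))) = -33946/(-6517) + 1/((38934 + 14218)*(-8 + 2²)) = -33946*(-1/6517) + 1/(53152*(-8 + 4)) = 33946/6517 + (1/53152)/(-4) = 33946/6517 + (1/53152)*(-¼) = 33946/6517 - 1/212608 = 7217184651/1385566336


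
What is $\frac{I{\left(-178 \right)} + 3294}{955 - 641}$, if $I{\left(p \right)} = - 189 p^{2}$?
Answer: $- \frac{2992491}{157} \approx -19060.0$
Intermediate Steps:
$\frac{I{\left(-178 \right)} + 3294}{955 - 641} = \frac{- 189 \left(-178\right)^{2} + 3294}{955 - 641} = \frac{\left(-189\right) 31684 + 3294}{314} = \left(-5988276 + 3294\right) \frac{1}{314} = \left(-5984982\right) \frac{1}{314} = - \frac{2992491}{157}$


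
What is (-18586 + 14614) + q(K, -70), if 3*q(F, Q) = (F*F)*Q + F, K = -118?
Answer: -986714/3 ≈ -3.2890e+5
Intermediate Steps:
q(F, Q) = F/3 + Q*F²/3 (q(F, Q) = ((F*F)*Q + F)/3 = (F²*Q + F)/3 = (Q*F² + F)/3 = (F + Q*F²)/3 = F/3 + Q*F²/3)
(-18586 + 14614) + q(K, -70) = (-18586 + 14614) + (⅓)*(-118)*(1 - 118*(-70)) = -3972 + (⅓)*(-118)*(1 + 8260) = -3972 + (⅓)*(-118)*8261 = -3972 - 974798/3 = -986714/3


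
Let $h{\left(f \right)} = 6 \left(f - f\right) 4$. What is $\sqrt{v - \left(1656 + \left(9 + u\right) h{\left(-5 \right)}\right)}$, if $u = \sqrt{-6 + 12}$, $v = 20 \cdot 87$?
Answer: $2 \sqrt{21} \approx 9.1651$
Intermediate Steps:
$h{\left(f \right)} = 0$ ($h{\left(f \right)} = 6 \cdot 0 \cdot 4 = 0 \cdot 4 = 0$)
$v = 1740$
$u = \sqrt{6} \approx 2.4495$
$\sqrt{v - \left(1656 + \left(9 + u\right) h{\left(-5 \right)}\right)} = \sqrt{1740 - \left(1656 + \left(9 + \sqrt{6}\right) 0\right)} = \sqrt{1740 - 1656} = \sqrt{84} = 2 \sqrt{21}$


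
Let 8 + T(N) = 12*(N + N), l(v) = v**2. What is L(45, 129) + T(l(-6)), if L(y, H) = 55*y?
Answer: 3331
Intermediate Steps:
T(N) = -8 + 24*N (T(N) = -8 + 12*(N + N) = -8 + 12*(2*N) = -8 + 24*N)
L(45, 129) + T(l(-6)) = 55*45 + (-8 + 24*(-6)**2) = 2475 + (-8 + 24*36) = 2475 + (-8 + 864) = 2475 + 856 = 3331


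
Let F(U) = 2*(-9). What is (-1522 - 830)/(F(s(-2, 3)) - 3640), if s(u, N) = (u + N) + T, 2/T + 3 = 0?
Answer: 1176/1829 ≈ 0.64297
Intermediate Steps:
T = -⅔ (T = 2/(-3 + 0) = 2/(-3) = 2*(-⅓) = -⅔ ≈ -0.66667)
s(u, N) = -⅔ + N + u (s(u, N) = (u + N) - ⅔ = (N + u) - ⅔ = -⅔ + N + u)
F(U) = -18
(-1522 - 830)/(F(s(-2, 3)) - 3640) = (-1522 - 830)/(-18 - 3640) = -2352/(-3658) = -2352*(-1/3658) = 1176/1829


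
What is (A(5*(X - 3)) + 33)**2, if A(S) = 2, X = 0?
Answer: 1225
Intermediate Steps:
(A(5*(X - 3)) + 33)**2 = (2 + 33)**2 = 35**2 = 1225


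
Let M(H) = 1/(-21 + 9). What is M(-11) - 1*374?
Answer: -4489/12 ≈ -374.08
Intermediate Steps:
M(H) = -1/12 (M(H) = 1/(-12) = -1/12)
M(-11) - 1*374 = -1/12 - 1*374 = -1/12 - 374 = -4489/12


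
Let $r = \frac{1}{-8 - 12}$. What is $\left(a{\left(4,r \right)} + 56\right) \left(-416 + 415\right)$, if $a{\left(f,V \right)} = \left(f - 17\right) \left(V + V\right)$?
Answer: $- \frac{573}{10} \approx -57.3$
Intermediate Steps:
$r = - \frac{1}{20}$ ($r = \frac{1}{-8 - 12} = \frac{1}{-20} = - \frac{1}{20} \approx -0.05$)
$a{\left(f,V \right)} = 2 V \left(-17 + f\right)$ ($a{\left(f,V \right)} = \left(-17 + f\right) 2 V = 2 V \left(-17 + f\right)$)
$\left(a{\left(4,r \right)} + 56\right) \left(-416 + 415\right) = \left(2 \left(- \frac{1}{20}\right) \left(-17 + 4\right) + 56\right) \left(-416 + 415\right) = \left(2 \left(- \frac{1}{20}\right) \left(-13\right) + 56\right) \left(-1\right) = \left(\frac{13}{10} + 56\right) \left(-1\right) = \frac{573}{10} \left(-1\right) = - \frac{573}{10}$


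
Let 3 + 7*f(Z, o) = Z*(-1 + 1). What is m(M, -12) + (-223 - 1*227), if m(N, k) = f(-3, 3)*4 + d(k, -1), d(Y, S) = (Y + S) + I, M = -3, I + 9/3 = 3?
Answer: -3253/7 ≈ -464.71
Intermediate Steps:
I = 0 (I = -3 + 3 = 0)
f(Z, o) = -3/7 (f(Z, o) = -3/7 + (Z*(-1 + 1))/7 = -3/7 + (Z*0)/7 = -3/7 + (1/7)*0 = -3/7 + 0 = -3/7)
d(Y, S) = S + Y (d(Y, S) = (Y + S) + 0 = (S + Y) + 0 = S + Y)
m(N, k) = -19/7 + k (m(N, k) = -3/7*4 + (-1 + k) = -12/7 + (-1 + k) = -19/7 + k)
m(M, -12) + (-223 - 1*227) = (-19/7 - 12) + (-223 - 1*227) = -103/7 + (-223 - 227) = -103/7 - 450 = -3253/7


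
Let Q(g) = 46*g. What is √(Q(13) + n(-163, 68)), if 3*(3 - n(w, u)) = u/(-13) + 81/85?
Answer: √6620194230/3315 ≈ 24.544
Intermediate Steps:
n(w, u) = 228/85 + u/39 (n(w, u) = 3 - (u/(-13) + 81/85)/3 = 3 - (u*(-1/13) + 81*(1/85))/3 = 3 - (-u/13 + 81/85)/3 = 3 - (81/85 - u/13)/3 = 3 + (-27/85 + u/39) = 228/85 + u/39)
√(Q(13) + n(-163, 68)) = √(46*13 + (228/85 + (1/39)*68)) = √(598 + (228/85 + 68/39)) = √(598 + 14672/3315) = √(1997042/3315) = √6620194230/3315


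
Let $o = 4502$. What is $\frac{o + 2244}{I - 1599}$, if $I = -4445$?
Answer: $- \frac{3373}{3022} \approx -1.1161$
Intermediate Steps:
$\frac{o + 2244}{I - 1599} = \frac{4502 + 2244}{-4445 - 1599} = \frac{6746}{-4445 - 1599} = \frac{6746}{-6044} = 6746 \left(- \frac{1}{6044}\right) = - \frac{3373}{3022}$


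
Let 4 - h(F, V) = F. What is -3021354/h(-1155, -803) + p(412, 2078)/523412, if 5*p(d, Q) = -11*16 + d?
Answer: -5475806389/2100535 ≈ -2606.9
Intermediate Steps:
h(F, V) = 4 - F
p(d, Q) = -176/5 + d/5 (p(d, Q) = (-11*16 + d)/5 = (-176 + d)/5 = -176/5 + d/5)
-3021354/h(-1155, -803) + p(412, 2078)/523412 = -3021354/(4 - 1*(-1155)) + (-176/5 + (1/5)*412)/523412 = -3021354/(4 + 1155) + (-176/5 + 412/5)*(1/523412) = -3021354/1159 + (236/5)*(1/523412) = -3021354*1/1159 + 59/654265 = -3021354/1159 + 59/654265 = -5475806389/2100535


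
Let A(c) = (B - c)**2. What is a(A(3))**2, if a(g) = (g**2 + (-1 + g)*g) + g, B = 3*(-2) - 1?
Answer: 400000000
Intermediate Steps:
B = -7 (B = -6 - 1 = -7)
A(c) = (-7 - c)**2
a(g) = g + g**2 + g*(-1 + g) (a(g) = (g**2 + g*(-1 + g)) + g = g + g**2 + g*(-1 + g))
a(A(3))**2 = (2*((7 + 3)**2)**2)**2 = (2*(10**2)**2)**2 = (2*100**2)**2 = (2*10000)**2 = 20000**2 = 400000000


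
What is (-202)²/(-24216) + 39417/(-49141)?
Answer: -739917859/297499614 ≈ -2.4871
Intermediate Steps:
(-202)²/(-24216) + 39417/(-49141) = 40804*(-1/24216) + 39417*(-1/49141) = -10201/6054 - 39417/49141 = -739917859/297499614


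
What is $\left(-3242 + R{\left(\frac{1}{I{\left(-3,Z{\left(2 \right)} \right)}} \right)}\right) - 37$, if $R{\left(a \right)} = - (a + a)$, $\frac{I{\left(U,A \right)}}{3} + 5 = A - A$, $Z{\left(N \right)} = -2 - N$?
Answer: $- \frac{49183}{15} \approx -3278.9$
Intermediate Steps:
$I{\left(U,A \right)} = -15$ ($I{\left(U,A \right)} = -15 + 3 \left(A - A\right) = -15 + 3 \cdot 0 = -15 + 0 = -15$)
$R{\left(a \right)} = - 2 a$
$\left(-3242 + R{\left(\frac{1}{I{\left(-3,Z{\left(2 \right)} \right)}} \right)}\right) - 37 = \left(-3242 - \frac{2}{-15}\right) - 37 = \left(-3242 - - \frac{2}{15}\right) - 37 = \left(-3242 + \frac{2}{15}\right) - 37 = - \frac{48628}{15} - 37 = - \frac{49183}{15}$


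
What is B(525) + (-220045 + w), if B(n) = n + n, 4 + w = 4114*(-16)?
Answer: -284823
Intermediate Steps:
w = -65828 (w = -4 + 4114*(-16) = -4 - 65824 = -65828)
B(n) = 2*n
B(525) + (-220045 + w) = 2*525 + (-220045 - 65828) = 1050 - 285873 = -284823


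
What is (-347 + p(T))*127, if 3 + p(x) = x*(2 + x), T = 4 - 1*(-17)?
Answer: 16891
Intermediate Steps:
T = 21 (T = 4 + 17 = 21)
p(x) = -3 + x*(2 + x)
(-347 + p(T))*127 = (-347 + (-3 + 21² + 2*21))*127 = (-347 + (-3 + 441 + 42))*127 = (-347 + 480)*127 = 133*127 = 16891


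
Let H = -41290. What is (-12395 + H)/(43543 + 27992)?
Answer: -3579/4769 ≈ -0.75047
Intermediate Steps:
(-12395 + H)/(43543 + 27992) = (-12395 - 41290)/(43543 + 27992) = -53685/71535 = -53685*1/71535 = -3579/4769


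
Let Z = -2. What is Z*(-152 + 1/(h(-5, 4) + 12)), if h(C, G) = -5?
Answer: 2126/7 ≈ 303.71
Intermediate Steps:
Z*(-152 + 1/(h(-5, 4) + 12)) = -2*(-152 + 1/(-5 + 12)) = -2*(-152 + 1/7) = -2*(-152 + ⅐) = -2*(-1063/7) = 2126/7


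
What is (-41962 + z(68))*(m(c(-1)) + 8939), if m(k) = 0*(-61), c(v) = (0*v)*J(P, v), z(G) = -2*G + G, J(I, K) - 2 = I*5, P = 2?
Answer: -375706170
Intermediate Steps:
J(I, K) = 2 + 5*I (J(I, K) = 2 + I*5 = 2 + 5*I)
z(G) = -G
c(v) = 0 (c(v) = (0*v)*(2 + 5*2) = 0*(2 + 10) = 0*12 = 0)
m(k) = 0
(-41962 + z(68))*(m(c(-1)) + 8939) = (-41962 - 1*68)*(0 + 8939) = (-41962 - 68)*8939 = -42030*8939 = -375706170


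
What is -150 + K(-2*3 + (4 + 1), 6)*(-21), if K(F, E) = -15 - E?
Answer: 291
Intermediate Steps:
-150 + K(-2*3 + (4 + 1), 6)*(-21) = -150 + (-15 - 1*6)*(-21) = -150 + (-15 - 6)*(-21) = -150 - 21*(-21) = -150 + 441 = 291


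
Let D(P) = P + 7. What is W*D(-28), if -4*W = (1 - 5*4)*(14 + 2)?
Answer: -1596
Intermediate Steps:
D(P) = 7 + P
W = 76 (W = -(1 - 5*4)*(14 + 2)/4 = -(1 - 20)*16/4 = -(-19)*16/4 = -¼*(-304) = 76)
W*D(-28) = 76*(7 - 28) = 76*(-21) = -1596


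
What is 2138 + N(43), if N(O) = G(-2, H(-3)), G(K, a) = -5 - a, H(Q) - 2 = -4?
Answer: 2135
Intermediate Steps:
H(Q) = -2 (H(Q) = 2 - 4 = -2)
N(O) = -3 (N(O) = -5 - 1*(-2) = -5 + 2 = -3)
2138 + N(43) = 2138 - 3 = 2135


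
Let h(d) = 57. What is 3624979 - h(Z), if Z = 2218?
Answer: 3624922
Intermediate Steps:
3624979 - h(Z) = 3624979 - 1*57 = 3624979 - 57 = 3624922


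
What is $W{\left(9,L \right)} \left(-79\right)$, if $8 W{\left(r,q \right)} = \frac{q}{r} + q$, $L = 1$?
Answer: $- \frac{395}{36} \approx -10.972$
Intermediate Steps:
$W{\left(r,q \right)} = \frac{q}{8} + \frac{q}{8 r}$ ($W{\left(r,q \right)} = \frac{\frac{q}{r} + q}{8} = \frac{q + \frac{q}{r}}{8} = \frac{q}{8} + \frac{q}{8 r}$)
$W{\left(9,L \right)} \left(-79\right) = \frac{1}{8} \cdot 1 \cdot \frac{1}{9} \left(1 + 9\right) \left(-79\right) = \frac{1}{8} \cdot 1 \cdot \frac{1}{9} \cdot 10 \left(-79\right) = \frac{5}{36} \left(-79\right) = - \frac{395}{36}$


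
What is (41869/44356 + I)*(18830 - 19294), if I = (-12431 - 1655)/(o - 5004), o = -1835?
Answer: -105692322012/75837671 ≈ -1393.7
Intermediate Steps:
I = 14086/6839 (I = (-12431 - 1655)/(-1835 - 5004) = -14086/(-6839) = -14086*(-1/6839) = 14086/6839 ≈ 2.0597)
(41869/44356 + I)*(18830 - 19294) = (41869/44356 + 14086/6839)*(18830 - 19294) = (41869*(1/44356) + 14086/6839)*(-464) = (41869/44356 + 14086/6839)*(-464) = (911140707/303350684)*(-464) = -105692322012/75837671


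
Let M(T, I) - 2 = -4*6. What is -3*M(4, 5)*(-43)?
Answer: -2838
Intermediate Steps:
M(T, I) = -22 (M(T, I) = 2 - 4*6 = 2 - 24 = -22)
-3*M(4, 5)*(-43) = -3*(-22)*(-43) = 66*(-43) = -2838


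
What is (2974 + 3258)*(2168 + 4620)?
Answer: 42302816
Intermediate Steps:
(2974 + 3258)*(2168 + 4620) = 6232*6788 = 42302816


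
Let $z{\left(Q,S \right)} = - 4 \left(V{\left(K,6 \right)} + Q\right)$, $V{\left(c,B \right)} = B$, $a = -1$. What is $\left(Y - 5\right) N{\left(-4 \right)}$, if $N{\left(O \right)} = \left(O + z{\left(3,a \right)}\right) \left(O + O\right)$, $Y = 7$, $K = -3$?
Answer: $640$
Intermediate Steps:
$z{\left(Q,S \right)} = -24 - 4 Q$ ($z{\left(Q,S \right)} = - 4 \left(6 + Q\right) = -24 - 4 Q$)
$N{\left(O \right)} = 2 O \left(-36 + O\right)$ ($N{\left(O \right)} = \left(O - 36\right) \left(O + O\right) = \left(O - 36\right) 2 O = \left(-36 + O\right) 2 O = 2 O \left(-36 + O\right)$)
$\left(Y - 5\right) N{\left(-4 \right)} = \left(7 - 5\right) 2 \left(-4\right) \left(-36 - 4\right) = 2 \cdot 2 \left(-4\right) \left(-40\right) = 2 \cdot 320 = 640$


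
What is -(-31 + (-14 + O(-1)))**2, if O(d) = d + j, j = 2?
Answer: -1936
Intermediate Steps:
O(d) = 2 + d (O(d) = d + 2 = 2 + d)
-(-31 + (-14 + O(-1)))**2 = -(-31 + (-14 + (2 - 1)))**2 = -(-31 + (-14 + 1))**2 = -(-31 - 13)**2 = -1*(-44)**2 = -1*1936 = -1936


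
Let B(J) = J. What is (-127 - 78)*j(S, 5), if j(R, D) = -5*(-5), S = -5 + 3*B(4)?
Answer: -5125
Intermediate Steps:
S = 7 (S = -5 + 3*4 = -5 + 12 = 7)
j(R, D) = 25
(-127 - 78)*j(S, 5) = (-127 - 78)*25 = -205*25 = -5125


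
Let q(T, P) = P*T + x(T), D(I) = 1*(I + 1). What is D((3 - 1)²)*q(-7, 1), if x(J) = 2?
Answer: -25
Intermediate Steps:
D(I) = 1 + I (D(I) = 1*(1 + I) = 1 + I)
q(T, P) = 2 + P*T (q(T, P) = P*T + 2 = 2 + P*T)
D((3 - 1)²)*q(-7, 1) = (1 + (3 - 1)²)*(2 + 1*(-7)) = (1 + 2²)*(2 - 7) = (1 + 4)*(-5) = 5*(-5) = -25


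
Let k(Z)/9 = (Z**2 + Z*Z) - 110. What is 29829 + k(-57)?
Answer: 87321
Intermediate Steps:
k(Z) = -990 + 18*Z**2 (k(Z) = 9*((Z**2 + Z*Z) - 110) = 9*((Z**2 + Z**2) - 110) = 9*(2*Z**2 - 110) = 9*(-110 + 2*Z**2) = -990 + 18*Z**2)
29829 + k(-57) = 29829 + (-990 + 18*(-57)**2) = 29829 + (-990 + 18*3249) = 29829 + (-990 + 58482) = 29829 + 57492 = 87321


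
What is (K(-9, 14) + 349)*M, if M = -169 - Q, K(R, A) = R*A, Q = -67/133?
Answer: -4997430/133 ≈ -37575.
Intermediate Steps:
Q = -67/133 (Q = -67*1/133 = -67/133 ≈ -0.50376)
K(R, A) = A*R
M = -22410/133 (M = -169 - 1*(-67/133) = -169 + 67/133 = -22410/133 ≈ -168.50)
(K(-9, 14) + 349)*M = (14*(-9) + 349)*(-22410/133) = (-126 + 349)*(-22410/133) = 223*(-22410/133) = -4997430/133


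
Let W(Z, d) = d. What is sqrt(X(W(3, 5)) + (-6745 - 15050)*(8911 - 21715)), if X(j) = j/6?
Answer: sqrt(10046274510)/6 ≈ 16705.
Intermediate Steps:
X(j) = j/6
sqrt(X(W(3, 5)) + (-6745 - 15050)*(8911 - 21715)) = sqrt((1/6)*5 + (-6745 - 15050)*(8911 - 21715)) = sqrt(5/6 - 21795*(-12804)) = sqrt(5/6 + 279063180) = sqrt(1674379085/6) = sqrt(10046274510)/6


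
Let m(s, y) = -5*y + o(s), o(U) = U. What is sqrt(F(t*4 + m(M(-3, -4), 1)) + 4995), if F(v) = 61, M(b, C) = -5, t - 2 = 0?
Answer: 8*sqrt(79) ≈ 71.106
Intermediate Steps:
t = 2 (t = 2 + 0 = 2)
m(s, y) = s - 5*y (m(s, y) = -5*y + s = s - 5*y)
sqrt(F(t*4 + m(M(-3, -4), 1)) + 4995) = sqrt(61 + 4995) = sqrt(5056) = 8*sqrt(79)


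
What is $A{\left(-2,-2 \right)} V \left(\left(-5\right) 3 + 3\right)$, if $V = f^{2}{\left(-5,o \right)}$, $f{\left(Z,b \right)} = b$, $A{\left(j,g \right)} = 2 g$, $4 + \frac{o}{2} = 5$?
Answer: $192$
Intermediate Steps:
$o = 2$ ($o = -8 + 2 \cdot 5 = -8 + 10 = 2$)
$V = 4$ ($V = 2^{2} = 4$)
$A{\left(-2,-2 \right)} V \left(\left(-5\right) 3 + 3\right) = 2 \left(-2\right) 4 \left(\left(-5\right) 3 + 3\right) = \left(-4\right) 4 \left(-15 + 3\right) = \left(-16\right) \left(-12\right) = 192$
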